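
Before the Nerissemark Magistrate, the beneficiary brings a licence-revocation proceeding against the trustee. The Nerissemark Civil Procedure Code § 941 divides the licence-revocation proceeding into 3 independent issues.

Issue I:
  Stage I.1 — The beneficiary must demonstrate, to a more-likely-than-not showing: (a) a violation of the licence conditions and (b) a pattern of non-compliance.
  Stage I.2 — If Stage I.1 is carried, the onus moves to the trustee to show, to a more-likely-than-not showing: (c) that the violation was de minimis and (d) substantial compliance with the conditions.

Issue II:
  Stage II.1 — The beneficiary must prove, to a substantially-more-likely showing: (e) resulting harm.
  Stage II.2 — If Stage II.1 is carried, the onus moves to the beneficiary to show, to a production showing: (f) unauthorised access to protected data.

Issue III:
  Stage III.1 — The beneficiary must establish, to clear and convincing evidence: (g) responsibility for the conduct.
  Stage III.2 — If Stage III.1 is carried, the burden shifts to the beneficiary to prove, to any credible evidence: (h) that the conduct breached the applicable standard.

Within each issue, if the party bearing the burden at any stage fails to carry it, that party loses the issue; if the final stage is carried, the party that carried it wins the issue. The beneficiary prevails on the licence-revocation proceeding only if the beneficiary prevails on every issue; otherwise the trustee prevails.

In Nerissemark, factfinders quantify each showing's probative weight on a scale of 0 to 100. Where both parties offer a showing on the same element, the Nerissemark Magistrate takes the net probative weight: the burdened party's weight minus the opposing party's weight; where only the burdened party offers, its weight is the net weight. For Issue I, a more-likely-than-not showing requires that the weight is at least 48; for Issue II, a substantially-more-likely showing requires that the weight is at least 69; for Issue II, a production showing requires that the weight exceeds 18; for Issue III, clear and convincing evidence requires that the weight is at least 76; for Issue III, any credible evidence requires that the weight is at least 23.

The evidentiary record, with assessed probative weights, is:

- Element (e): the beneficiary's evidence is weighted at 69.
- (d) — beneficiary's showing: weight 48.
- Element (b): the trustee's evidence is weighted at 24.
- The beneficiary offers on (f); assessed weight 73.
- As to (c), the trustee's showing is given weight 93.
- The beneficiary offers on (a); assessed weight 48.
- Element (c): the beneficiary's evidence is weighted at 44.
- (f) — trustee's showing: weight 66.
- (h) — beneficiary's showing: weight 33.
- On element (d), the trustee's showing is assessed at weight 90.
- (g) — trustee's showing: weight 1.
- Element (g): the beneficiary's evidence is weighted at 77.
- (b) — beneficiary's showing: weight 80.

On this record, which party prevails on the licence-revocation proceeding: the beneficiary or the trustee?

— Issue I —
At Stage I.1 the beneficiary must meet a more-likely-than-not showing (weight is at least 48): on (a) the weight is 48, ≥ 48, so (a) meets the standard; on (b) the weight is 80 less the opposing 24 gives net 56, ≥ 48, so (b) meets the standard.
  All elements met. The burden passes to the trustee.
At Stage I.2 the trustee must meet a more-likely-than-not showing (weight is at least 48): on (c) the weight is 93 less the opposing 44 gives net 49, which does reach 48, so (c) meets the standard; on (d) the weight is 90 less the opposing 48 gives net 42, < 48, so (d) does not meet the standard.
  Stage I.2 not carried; the trustee fails its burden.
The analysis ends at Stage I.2; the beneficiary prevails on this issue.
— Issue II —
At Stage II.1 the beneficiary must meet a substantially-more-likely showing (weight is at least 69): on (e) the weight is 69, which does reach 69, so (e) meets the standard.
  Stage II.1 carried; the burden remains with the beneficiary.
At Stage II.2 the beneficiary must meet a production showing (weight exceeds 18): on (f) the weight is 73 less the opposing 66 gives net 7, which does not exceed 18, so (f) does not meet the standard.
  Not every element is met, so the beneficiary fails to carry Stage II.2.
The trustee prevails on this issue.
— Issue III —
Stage III.1 — burden on beneficiary; standard: clear and convincing evidence (weight is at least 76).
    (g): 77 − 1 = 76 ≥ 76 [met]
  Stage III.1 is satisfied; the beneficiary continues to bear the burden.
Stage III.2 — burden on beneficiary; standard: any credible evidence (weight is at least 23).
    (h): 33 ≥ 23 [met]
  Stage III.2 carried; the final stage is satisfied.
With every stage satisfied, the beneficiary prevails on this issue.
Per-issue: Issue I → beneficiary; Issue II → trustee; Issue III → beneficiary. The beneficiary must prevail on every issue; overall, the trustee prevails.

trustee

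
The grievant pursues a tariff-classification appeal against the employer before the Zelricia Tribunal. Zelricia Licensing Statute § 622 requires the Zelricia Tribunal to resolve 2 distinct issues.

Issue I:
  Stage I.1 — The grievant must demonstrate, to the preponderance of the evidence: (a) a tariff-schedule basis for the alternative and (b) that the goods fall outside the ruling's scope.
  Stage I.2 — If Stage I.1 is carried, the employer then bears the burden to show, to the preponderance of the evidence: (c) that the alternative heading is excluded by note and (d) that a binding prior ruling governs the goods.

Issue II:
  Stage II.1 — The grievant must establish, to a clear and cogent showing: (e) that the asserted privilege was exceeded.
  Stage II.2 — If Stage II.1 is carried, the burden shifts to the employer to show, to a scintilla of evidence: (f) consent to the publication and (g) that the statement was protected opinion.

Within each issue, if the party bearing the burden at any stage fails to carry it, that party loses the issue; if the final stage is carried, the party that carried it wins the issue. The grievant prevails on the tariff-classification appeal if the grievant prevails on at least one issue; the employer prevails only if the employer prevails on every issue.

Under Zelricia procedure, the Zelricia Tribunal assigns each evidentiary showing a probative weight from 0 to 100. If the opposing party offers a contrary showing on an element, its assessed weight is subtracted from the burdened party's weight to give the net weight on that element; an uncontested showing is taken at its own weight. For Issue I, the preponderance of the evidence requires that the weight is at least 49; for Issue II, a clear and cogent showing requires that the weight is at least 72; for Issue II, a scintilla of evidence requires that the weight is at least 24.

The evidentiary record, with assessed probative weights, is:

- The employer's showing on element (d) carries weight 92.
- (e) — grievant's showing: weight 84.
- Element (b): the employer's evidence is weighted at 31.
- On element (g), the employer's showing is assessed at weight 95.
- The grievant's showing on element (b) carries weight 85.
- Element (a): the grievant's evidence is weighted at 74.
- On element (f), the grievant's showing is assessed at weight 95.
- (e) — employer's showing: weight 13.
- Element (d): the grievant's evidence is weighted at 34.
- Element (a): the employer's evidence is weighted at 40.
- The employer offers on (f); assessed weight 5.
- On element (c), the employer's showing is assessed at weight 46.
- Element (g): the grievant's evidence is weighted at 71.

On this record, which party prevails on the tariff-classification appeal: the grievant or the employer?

— Issue I —
Stage I.1 (grievant, the preponderance of the evidence, weight is at least 49): (a) net 74−40=34 < 49 — fails; (b) net 85−31=54 ≥ 49 — meets.
  Not every element is met, so the grievant fails to carry Stage I.1.
The employer prevails on this issue.
— Issue II —
Stage II.1 — burden on grievant; standard: a clear and cogent showing (weight is at least 72).
    (e): 84 − 13 = 71 < 72 [not met]
  Not every element is met, so the grievant fails to carry Stage II.1.
So the employer prevails on this issue.
Per-issue: Issue I → employer; Issue II → employer. The grievant must prevail on at least one issue; overall, the employer prevails.

employer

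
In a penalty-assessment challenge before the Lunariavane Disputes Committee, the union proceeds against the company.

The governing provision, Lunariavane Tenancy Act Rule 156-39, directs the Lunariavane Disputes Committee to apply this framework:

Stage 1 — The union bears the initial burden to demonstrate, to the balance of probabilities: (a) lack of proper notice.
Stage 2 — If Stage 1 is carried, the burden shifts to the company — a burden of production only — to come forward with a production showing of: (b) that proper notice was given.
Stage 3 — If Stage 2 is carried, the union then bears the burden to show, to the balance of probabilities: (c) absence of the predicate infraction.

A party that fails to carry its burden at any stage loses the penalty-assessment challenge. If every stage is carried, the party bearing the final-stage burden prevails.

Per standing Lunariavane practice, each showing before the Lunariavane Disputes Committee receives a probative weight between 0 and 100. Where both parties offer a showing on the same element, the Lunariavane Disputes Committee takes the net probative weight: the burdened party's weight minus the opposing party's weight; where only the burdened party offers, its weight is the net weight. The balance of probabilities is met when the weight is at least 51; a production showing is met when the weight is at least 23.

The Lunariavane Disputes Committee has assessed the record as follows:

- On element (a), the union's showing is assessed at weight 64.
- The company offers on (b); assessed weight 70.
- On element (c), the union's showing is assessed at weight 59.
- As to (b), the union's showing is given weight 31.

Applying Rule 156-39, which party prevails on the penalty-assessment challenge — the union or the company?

union

Stage 1 — burden on union; standard: the balance of probabilities (weight is at least 51).
    (a): 64 ≥ 51 [met]
  Stage 1 carried; the burden shifts to the company.
Stage 2 — burden on company; standard: a production showing (weight is at least 23).
    (b): 70 − 31 = 39 ≥ 23 [met]
  All elements met. The burden passes to the union.
Stage 3 — burden on union; standard: the balance of probabilities (weight is at least 51).
    (c): 59 ≥ 51 [met]
  The union carries the last stage.
All stages carried — the union prevails.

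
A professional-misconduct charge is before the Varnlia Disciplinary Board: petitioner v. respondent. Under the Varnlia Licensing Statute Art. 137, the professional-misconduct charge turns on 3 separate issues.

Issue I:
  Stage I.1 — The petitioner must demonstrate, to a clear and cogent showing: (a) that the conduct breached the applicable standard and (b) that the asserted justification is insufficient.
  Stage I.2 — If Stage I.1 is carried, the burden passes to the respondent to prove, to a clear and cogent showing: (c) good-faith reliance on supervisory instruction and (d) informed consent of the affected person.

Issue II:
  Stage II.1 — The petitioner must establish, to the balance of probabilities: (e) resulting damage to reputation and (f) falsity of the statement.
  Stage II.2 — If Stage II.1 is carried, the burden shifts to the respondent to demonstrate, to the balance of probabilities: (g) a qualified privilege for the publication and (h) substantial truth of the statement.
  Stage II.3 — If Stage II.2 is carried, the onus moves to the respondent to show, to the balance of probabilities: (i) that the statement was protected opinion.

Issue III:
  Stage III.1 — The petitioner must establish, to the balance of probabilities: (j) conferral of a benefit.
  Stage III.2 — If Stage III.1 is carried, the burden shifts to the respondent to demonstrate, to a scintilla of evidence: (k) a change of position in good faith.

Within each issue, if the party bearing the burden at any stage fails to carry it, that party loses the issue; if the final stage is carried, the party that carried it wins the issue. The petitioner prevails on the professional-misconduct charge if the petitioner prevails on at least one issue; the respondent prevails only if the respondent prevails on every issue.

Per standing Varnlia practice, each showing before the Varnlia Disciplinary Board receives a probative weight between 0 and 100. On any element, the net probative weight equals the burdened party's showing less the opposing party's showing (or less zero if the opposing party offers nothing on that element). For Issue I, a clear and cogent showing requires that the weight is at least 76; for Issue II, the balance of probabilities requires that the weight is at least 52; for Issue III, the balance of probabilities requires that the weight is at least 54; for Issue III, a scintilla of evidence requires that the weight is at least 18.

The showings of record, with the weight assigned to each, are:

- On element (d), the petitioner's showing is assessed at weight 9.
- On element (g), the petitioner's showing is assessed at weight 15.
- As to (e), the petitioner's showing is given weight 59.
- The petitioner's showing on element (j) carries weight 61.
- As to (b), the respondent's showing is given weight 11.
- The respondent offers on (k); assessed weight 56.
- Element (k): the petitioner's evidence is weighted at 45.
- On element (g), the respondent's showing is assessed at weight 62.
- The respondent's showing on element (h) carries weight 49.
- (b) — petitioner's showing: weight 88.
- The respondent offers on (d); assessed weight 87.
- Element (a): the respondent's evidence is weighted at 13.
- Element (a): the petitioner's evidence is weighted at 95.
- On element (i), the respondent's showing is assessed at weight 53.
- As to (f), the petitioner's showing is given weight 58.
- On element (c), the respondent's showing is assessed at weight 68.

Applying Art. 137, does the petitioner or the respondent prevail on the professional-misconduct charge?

— Issue I —
At Stage I.1 the petitioner must meet a clear and cogent showing (weight is at least 76): on (a) the weight is 95 less the opposing 13 gives net 82, ≥ 76, so (a) meets the standard; on (b) the weight is 88 less the opposing 11 gives net 77, which does reach 76, so (b) meets the standard.
  All elements met. The burden passes to the respondent.
At Stage I.2 the respondent must meet a clear and cogent showing (weight is at least 76): on (c) the weight is 68, < 76, so (c) does not meet the standard; on (d) the weight is 87 less the opposing 9 gives net 78, which does reach 76, so (d) meets the standard.
  Not every element is met, so the respondent fails to carry Stage I.2.
The analysis ends at Stage I.2; the petitioner prevails on this issue.
— Issue II —
Stage II.1 (petitioner, the balance of probabilities, weight is at least 52): (e) 59 ≥ 52 — meets; (f) 58 ≥ 52 — meets.
  The petitioner carries Stage II.1; the respondent now bears the burden.
Stage II.2 (respondent, the balance of probabilities, weight is at least 52): (g) net 62−15=47 < 52 — fails; (h) 49 < 52 — fails.
  The respondent does not carry Stage II.2.
The analysis ends at Stage II.2; the petitioner prevails on this issue.
— Issue III —
At Stage III.1 the petitioner must meet the balance of probabilities (weight is at least 54): on (j) the weight is 61, which does reach 54, so (j) meets the standard.
  All elements met. The burden passes to the respondent.
At Stage III.2 the respondent must meet a scintilla of evidence (weight is at least 18): on (k) the weight is 56 less the opposing 45 gives net 11, which does not reach 18, so (k) does not meet the standard.
  Stage III.2 not carried; the respondent fails its burden.
The petitioner prevails on this issue.
Per-issue: Issue I → petitioner; Issue II → petitioner; Issue III → petitioner. The petitioner must prevail on at least one issue; overall, the petitioner prevails.

petitioner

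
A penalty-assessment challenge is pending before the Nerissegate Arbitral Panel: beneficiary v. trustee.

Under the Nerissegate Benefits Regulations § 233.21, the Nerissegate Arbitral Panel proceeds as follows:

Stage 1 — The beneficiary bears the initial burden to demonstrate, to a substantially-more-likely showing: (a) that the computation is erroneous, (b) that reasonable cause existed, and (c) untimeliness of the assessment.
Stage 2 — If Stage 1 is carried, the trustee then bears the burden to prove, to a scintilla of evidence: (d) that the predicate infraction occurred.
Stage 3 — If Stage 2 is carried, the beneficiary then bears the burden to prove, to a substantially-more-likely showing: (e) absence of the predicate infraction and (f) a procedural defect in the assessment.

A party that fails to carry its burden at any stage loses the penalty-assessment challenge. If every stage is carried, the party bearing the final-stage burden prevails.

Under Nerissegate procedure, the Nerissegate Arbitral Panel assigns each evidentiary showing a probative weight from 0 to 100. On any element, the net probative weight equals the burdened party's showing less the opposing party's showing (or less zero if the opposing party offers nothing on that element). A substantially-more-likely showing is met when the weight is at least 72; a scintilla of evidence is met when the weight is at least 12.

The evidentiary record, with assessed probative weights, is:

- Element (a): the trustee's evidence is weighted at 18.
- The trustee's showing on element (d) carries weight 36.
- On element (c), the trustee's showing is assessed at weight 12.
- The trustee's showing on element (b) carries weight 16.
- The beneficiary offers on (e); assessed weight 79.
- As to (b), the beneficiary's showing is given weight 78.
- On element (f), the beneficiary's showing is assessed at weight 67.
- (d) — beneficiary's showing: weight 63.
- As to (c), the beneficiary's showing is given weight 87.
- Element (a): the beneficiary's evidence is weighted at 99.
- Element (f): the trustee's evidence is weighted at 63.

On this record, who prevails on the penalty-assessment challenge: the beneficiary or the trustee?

trustee

At Stage 1 the beneficiary must meet a substantially-more-likely showing (weight is at least 72): on (a) the weight is 99 less the opposing 18 gives net 81, ≥ 72, so (a) meets the standard; on (b) the weight is 78 less the opposing 16 gives net 62, which does not reach 72, so (b) does not meet the standard; on (c) the weight is 87 less the opposing 12 gives net 75, ≥ 72, so (c) meets the standard.
  The beneficiary does not carry Stage 1.
The analysis ends at Stage 1; the trustee prevails.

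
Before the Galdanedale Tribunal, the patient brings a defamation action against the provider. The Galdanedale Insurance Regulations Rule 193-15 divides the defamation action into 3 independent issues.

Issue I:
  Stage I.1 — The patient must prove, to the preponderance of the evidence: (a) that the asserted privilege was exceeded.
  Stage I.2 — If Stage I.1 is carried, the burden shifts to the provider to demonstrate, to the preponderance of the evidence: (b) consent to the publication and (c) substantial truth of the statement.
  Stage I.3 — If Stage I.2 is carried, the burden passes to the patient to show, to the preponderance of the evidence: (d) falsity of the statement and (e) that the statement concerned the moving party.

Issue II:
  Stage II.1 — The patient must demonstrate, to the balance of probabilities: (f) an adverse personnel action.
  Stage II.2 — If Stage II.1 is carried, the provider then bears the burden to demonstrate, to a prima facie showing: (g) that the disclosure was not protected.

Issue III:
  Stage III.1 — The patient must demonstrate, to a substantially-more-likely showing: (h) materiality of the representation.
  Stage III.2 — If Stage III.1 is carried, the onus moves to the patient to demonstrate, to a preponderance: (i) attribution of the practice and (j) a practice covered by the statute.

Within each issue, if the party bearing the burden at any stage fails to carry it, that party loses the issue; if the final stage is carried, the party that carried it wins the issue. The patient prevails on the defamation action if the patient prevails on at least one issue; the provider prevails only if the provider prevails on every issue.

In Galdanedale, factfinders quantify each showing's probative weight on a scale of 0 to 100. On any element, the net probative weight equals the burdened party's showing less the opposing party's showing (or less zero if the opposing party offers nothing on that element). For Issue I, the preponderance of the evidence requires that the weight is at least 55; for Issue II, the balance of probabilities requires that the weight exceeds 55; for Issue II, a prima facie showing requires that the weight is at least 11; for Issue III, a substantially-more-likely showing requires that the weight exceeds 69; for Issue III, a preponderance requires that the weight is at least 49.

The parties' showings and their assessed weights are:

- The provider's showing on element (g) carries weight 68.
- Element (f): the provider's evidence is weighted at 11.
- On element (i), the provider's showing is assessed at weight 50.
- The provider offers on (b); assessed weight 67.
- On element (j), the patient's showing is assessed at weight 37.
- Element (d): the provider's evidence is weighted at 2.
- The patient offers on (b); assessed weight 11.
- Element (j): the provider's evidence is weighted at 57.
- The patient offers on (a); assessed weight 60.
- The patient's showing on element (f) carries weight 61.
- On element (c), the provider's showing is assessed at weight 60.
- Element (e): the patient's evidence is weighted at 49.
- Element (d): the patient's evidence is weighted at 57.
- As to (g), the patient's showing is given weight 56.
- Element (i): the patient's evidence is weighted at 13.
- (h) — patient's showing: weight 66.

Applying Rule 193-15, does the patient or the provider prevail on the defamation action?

— Issue I —
At Stage I.1 the patient must meet the preponderance of the evidence (weight is at least 55): on (a) the weight is 60, which does reach 55, so (a) meets the standard.
  The patient carries Stage I.1; the provider now bears the burden.
At Stage I.2 the provider must meet the preponderance of the evidence (weight is at least 55): on (b) the weight is 67 less the opposing 11 gives net 56, ≥ 55, so (b) meets the standard; on (c) the weight is 60, which does reach 55, so (c) meets the standard.
  Stage I.2 is satisfied; the onus moves to the patient.
At Stage I.3 the patient must meet the preponderance of the evidence (weight is at least 55): on (d) the weight is 57 less the opposing 2 gives net 55, ≥ 55, so (d) meets the standard; on (e) the weight is 49, < 55, so (e) does not meet the standard.
  The patient does not carry Stage I.3.
The provider prevails on this issue.
— Issue II —
At Stage II.1 the patient must meet the balance of probabilities (weight exceeds 55): on (f) the weight is 61 less the opposing 11 gives net 50, which does not exceed 55, so (f) does not meet the standard.
  Not every element is met, so the patient fails to carry Stage II.1.
The provider prevails on this issue.
— Issue III —
At Stage III.1 the patient must meet a substantially-more-likely showing (weight exceeds 69): on (h) the weight is 66, which does not exceed 69, so (h) does not meet the standard.
  Stage III.1 not carried; the patient fails its burden.
So the provider prevails on this issue.
Per-issue: Issue I → provider; Issue II → provider; Issue III → provider. The patient must prevail on at least one issue; overall, the provider prevails.

provider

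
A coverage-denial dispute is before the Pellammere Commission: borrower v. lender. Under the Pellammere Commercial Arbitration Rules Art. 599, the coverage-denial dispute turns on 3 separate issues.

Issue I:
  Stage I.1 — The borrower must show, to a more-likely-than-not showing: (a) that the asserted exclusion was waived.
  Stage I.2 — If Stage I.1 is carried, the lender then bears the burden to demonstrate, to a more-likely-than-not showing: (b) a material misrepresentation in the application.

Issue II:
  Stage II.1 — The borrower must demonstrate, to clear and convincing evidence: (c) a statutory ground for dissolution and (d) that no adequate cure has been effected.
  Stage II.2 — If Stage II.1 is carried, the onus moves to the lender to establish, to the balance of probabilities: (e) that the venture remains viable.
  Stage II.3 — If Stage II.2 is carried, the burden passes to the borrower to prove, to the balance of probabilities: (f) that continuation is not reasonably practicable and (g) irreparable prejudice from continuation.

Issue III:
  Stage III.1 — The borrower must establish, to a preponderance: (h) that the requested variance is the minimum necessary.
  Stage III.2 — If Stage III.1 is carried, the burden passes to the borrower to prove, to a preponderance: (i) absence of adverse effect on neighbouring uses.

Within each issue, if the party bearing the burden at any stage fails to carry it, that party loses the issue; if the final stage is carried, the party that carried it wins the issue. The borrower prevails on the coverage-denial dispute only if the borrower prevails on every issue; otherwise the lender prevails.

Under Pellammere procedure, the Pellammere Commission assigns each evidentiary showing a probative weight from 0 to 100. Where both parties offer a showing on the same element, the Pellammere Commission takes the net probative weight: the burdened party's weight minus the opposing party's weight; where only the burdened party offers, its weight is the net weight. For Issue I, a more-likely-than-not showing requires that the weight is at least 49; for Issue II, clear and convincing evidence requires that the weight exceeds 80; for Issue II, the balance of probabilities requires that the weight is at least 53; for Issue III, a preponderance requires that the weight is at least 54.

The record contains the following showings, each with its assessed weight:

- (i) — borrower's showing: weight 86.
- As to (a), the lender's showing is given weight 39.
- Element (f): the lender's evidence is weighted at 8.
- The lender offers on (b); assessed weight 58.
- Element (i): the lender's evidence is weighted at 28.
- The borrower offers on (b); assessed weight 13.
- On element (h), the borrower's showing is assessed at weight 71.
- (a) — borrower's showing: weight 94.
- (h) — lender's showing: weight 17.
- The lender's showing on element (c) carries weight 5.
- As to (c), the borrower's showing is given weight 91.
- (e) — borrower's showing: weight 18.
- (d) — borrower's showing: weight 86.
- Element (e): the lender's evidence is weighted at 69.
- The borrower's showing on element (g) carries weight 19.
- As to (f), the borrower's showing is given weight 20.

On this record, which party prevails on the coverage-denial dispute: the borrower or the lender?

— Issue I —
At Stage I.1 the borrower must meet a more-likely-than-not showing (weight is at least 49): on (a) the weight is 94 less the opposing 39 gives net 55, ≥ 49, so (a) meets the standard.
  All elements met. The burden passes to the lender.
At Stage I.2 the lender must meet a more-likely-than-not showing (weight is at least 49): on (b) the weight is 58 less the opposing 13 gives net 45, < 49, so (b) does not meet the standard.
  The lender does not carry Stage I.2.
The borrower prevails on this issue.
— Issue II —
At Stage II.1 the borrower must meet clear and convincing evidence (weight exceeds 80): on (c) the weight is 91 less the opposing 5 gives net 86, > 80, so (c) meets the standard; on (d) the weight is 86, which does exceed 80, so (d) meets the standard.
  All elements met. The burden passes to the lender.
At Stage II.2 the lender must meet the balance of probabilities (weight is at least 53): on (e) the weight is 69 less the opposing 18 gives net 51, which does not reach 53, so (e) does not meet the standard.
  Not every element is met, so the lender fails to carry Stage II.2.
So the borrower prevails on this issue.
— Issue III —
At Stage III.1 the borrower must meet a preponderance (weight is at least 54): on (h) the weight is 71 less the opposing 17 gives net 54, ≥ 54, so (h) meets the standard.
  Stage III.1 carried; the burden remains with the borrower.
At Stage III.2 the borrower must meet a preponderance (weight is at least 54): on (i) the weight is 86 less the opposing 28 gives net 58, which does reach 54, so (i) meets the standard.
  All elements met at the final stage.
Every stage carried; the borrower prevails on this issue.
Per-issue: Issue I → borrower; Issue II → borrower; Issue III → borrower. The borrower must prevail on every issue; overall, the borrower prevails.

borrower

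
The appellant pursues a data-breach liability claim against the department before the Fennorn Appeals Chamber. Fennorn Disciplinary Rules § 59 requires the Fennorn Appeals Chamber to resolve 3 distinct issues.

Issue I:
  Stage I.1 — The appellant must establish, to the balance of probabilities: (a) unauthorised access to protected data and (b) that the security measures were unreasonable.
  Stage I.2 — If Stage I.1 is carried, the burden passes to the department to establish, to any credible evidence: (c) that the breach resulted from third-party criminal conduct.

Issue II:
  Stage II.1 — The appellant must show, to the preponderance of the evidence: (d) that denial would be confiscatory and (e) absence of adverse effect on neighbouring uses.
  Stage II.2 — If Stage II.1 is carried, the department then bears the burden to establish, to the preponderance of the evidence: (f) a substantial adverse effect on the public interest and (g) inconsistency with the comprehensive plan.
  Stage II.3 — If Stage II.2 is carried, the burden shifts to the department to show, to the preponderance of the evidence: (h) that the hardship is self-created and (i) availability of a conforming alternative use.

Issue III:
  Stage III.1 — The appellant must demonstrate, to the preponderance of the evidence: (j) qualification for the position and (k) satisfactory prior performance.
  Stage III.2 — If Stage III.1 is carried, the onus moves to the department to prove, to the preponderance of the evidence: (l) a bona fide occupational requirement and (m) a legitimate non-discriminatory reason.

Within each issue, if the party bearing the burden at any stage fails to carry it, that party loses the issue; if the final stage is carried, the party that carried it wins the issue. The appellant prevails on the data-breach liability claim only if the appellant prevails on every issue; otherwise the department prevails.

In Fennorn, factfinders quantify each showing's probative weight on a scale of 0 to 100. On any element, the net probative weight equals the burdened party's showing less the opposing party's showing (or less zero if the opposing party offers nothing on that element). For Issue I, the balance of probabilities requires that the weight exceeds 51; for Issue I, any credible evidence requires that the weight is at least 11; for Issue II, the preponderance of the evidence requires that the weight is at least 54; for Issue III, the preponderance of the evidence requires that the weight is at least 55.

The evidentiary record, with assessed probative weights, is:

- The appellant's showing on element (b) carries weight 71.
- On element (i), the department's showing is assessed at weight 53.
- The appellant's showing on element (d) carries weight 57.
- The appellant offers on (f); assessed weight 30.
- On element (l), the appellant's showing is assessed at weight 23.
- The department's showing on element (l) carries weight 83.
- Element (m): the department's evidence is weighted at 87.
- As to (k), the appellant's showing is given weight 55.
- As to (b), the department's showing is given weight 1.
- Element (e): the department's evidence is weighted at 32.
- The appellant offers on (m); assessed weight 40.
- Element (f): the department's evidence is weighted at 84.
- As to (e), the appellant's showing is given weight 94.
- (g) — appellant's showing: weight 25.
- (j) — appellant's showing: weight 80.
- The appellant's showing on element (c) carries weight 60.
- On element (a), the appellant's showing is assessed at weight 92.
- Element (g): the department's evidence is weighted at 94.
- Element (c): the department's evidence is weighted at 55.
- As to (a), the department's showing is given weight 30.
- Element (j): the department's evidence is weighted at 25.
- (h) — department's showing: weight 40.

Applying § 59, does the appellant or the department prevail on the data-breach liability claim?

appellant

— Issue I —
Stage I.1 (appellant, the balance of probabilities, weight exceeds 51): (a) net 92−30=62 > 51 — meets; (b) net 71−1=70 > 51 — meets.
  The appellant carries Stage I.1; the department now bears the burden.
Stage I.2 (department, any credible evidence, weight is at least 11): (c) net 55−60=-5 < 11 — fails.
  Stage I.2 not carried; the department fails its burden.
The analysis ends at Stage I.2; the appellant prevails on this issue.
— Issue II —
Stage II.1 — burden on appellant; standard: the preponderance of the evidence (weight is at least 54).
    (d): 57 ≥ 54 [met]
    (e): 94 − 32 = 62 ≥ 54 [met]
  All elements met. The burden passes to the department.
Stage II.2 — burden on department; standard: the preponderance of the evidence (weight is at least 54).
    (f): 84 − 30 = 54 ≥ 54 [met]
    (g): 94 − 25 = 69 ≥ 54 [met]
  Stage II.2 is satisfied; the department continues to bear the burden.
Stage II.3 — burden on department; standard: the preponderance of the evidence (weight is at least 54).
    (h): 40 < 54 [not met]
    (i): 53 < 54 [not met]
  Stage II.3 not carried; the department fails its burden.
So the appellant prevails on this issue.
— Issue III —
Stage III.1 — burden on appellant; standard: the preponderance of the evidence (weight is at least 55).
    (j): 80 − 25 = 55 ≥ 55 [met]
    (k): 55 ≥ 55 [met]
  All elements met. The burden passes to the department.
Stage III.2 — burden on department; standard: the preponderance of the evidence (weight is at least 55).
    (l): 83 − 23 = 60 ≥ 55 [met]
    (m): 87 − 40 = 47 < 55 [not met]
  Not every element is met, so the department fails to carry Stage III.2.
The appellant prevails on this issue.
Per-issue: Issue I → appellant; Issue II → appellant; Issue III → appellant. The appellant must prevail on every issue; overall, the appellant prevails.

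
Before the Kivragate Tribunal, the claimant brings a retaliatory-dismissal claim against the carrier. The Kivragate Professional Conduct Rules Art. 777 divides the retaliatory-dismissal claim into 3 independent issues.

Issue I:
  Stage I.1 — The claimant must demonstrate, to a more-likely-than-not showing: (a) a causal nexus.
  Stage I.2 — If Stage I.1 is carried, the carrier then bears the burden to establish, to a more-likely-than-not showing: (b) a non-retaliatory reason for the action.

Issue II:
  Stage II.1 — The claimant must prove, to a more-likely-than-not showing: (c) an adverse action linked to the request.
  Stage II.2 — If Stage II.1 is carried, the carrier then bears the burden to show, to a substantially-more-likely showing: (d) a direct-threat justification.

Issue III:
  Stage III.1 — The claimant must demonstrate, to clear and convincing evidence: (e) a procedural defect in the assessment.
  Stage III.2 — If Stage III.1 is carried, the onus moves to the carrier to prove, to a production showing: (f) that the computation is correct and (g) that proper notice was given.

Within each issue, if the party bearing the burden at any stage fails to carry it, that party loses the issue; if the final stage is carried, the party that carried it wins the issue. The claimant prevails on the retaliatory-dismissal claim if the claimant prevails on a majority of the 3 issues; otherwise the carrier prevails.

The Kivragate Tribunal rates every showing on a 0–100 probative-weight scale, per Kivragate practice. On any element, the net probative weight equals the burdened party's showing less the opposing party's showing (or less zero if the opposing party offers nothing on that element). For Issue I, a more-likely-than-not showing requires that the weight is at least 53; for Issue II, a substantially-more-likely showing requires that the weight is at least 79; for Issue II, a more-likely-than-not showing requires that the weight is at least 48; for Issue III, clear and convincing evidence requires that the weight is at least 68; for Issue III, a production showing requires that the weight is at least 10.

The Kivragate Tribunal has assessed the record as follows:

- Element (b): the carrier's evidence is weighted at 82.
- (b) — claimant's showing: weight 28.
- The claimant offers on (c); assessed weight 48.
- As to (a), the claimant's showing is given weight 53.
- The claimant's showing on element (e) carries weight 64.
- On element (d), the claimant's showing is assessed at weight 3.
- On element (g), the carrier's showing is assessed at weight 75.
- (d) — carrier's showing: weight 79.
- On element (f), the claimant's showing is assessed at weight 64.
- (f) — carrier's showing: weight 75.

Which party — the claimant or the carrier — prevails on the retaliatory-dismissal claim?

— Issue I —
Stage I.1 (claimant, a more-likely-than-not showing, weight is at least 53): (a) 53 ≥ 53 — meets.
  Stage I.1 carried; the burden shifts to the carrier.
Stage I.2 (carrier, a more-likely-than-not showing, weight is at least 53): (b) net 82−28=54 ≥ 53 — meets.
  All elements met at the final stage.
All stages carried — the carrier prevails on this issue.
— Issue II —
Stage II.1 (claimant, a more-likely-than-not showing, weight is at least 48): (c) 48 ≥ 48 — meets.
  Stage II.1 is satisfied; the onus moves to the carrier.
Stage II.2 (carrier, a substantially-more-likely showing, weight is at least 79): (d) net 79−3=76 < 79 — fails.
  The carrier does not carry Stage II.2.
The analysis ends at Stage II.2; the claimant prevails on this issue.
— Issue III —
Stage III.1 — burden on claimant; standard: clear and convincing evidence (weight is at least 68).
    (e): 64 < 68 [not met]
  Not every element is met, so the claimant fails to carry Stage III.1.
The carrier prevails on this issue.
Per-issue: Issue I → carrier; Issue II → claimant; Issue III → carrier. The claimant must prevail on a majority of issues; overall, the carrier prevails.

carrier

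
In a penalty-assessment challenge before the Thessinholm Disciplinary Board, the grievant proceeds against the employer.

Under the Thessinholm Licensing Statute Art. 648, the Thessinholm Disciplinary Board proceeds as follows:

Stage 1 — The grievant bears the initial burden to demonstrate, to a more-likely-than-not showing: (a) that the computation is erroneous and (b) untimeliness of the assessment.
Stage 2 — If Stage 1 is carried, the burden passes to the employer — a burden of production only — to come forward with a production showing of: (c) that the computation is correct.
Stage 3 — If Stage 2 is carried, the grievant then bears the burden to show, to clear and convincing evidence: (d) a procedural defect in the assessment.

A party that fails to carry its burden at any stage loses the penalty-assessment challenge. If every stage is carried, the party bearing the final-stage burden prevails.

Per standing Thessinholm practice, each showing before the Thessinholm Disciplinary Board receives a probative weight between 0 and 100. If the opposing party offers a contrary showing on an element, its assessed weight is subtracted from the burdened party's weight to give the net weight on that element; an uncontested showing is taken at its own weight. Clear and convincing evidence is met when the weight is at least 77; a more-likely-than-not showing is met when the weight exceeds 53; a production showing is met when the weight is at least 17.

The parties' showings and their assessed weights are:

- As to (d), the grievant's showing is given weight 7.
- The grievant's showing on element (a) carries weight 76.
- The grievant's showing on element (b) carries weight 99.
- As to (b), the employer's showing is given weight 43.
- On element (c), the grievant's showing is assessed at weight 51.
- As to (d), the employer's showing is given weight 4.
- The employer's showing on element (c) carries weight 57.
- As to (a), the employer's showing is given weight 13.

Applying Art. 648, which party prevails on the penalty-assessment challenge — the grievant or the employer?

Stage 1 (grievant, a more-likely-than-not showing, weight exceeds 53): (a) net 76−13=63 > 53 — meets; (b) net 99−43=56 > 53 — meets.
  The grievant carries Stage 1; the employer now bears the burden.
Stage 2 (employer, a production showing, weight is at least 17): (c) net 57−51=6 < 17 — fails.
  The employer does not carry Stage 2.
The grievant prevails.

grievant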